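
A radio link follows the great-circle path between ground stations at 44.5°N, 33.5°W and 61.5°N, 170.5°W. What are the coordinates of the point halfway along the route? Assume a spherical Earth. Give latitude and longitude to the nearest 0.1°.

≈ 72.8°N, 75.3°W

Convert each endpoint to a unit vector on the sphere (x = cos φ cos λ, y = cos φ sin λ, z = sin φ).
The central angle between the endpoints is δ = arccos(p₁·p₂) ≈ 1.195 rad (68.5°).
Interpolate at f = 1/2 with slerp weights a = sin((1−f)δ)/sin δ ≈ 0.605, b = sin(fδ)/sin δ ≈ 0.605.
p = a·p₁ + b·p₂ ≈ (0.075, -0.286, 0.955); φ = arcsin(p_z) ≈ 72.82°, λ = atan2(p_y, p_x) ≈ -75.28°.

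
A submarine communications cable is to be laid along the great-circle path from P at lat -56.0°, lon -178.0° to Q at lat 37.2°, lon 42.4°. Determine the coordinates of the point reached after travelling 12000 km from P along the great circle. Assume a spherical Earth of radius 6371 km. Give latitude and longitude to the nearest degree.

Convert each endpoint to a unit vector on the sphere (x = cos φ cos λ, y = cos φ sin λ, z = sin φ).
The central angle between the endpoints is δ = arccos(p₁·p₂) ≈ 2.569 rad (147.2°). The total great-circle distance is δ·R ≈ 2.569 × 6371 ≈ 16366 km, so the target fraction is f = 12000/16366 ≈ 0.733.
Interpolate at f ≈ 0.733 with slerp weights a = sin((1−f)δ)/sin δ ≈ 1.168, b = sin(fδ)/sin δ ≈ 1.756.
p = a·p₁ + b·p₂ ≈ (0.380, 0.920, 0.093); φ = arcsin(p_z) ≈ 5.35°, λ = atan2(p_y, p_x) ≈ 67.56°.

≈ lat 5°, lon 68°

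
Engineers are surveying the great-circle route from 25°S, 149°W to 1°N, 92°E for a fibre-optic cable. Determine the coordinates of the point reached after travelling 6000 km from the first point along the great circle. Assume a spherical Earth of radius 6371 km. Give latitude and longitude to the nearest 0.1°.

Convert each endpoint to a unit vector on the sphere (x = cos φ cos λ, y = cos φ sin λ, z = sin φ).
The central angle between the endpoints is δ = arccos(p₁·p₂) ≈ 2.034 rad (116.5°). The total great-circle distance is δ·R ≈ 2.034 × 6371 ≈ 12958 km, so the target fraction is f = 6000/12958 ≈ 0.463.
Interpolate at f ≈ 0.463 with slerp weights a = sin((1−f)δ)/sin δ ≈ 0.992, b = sin(fδ)/sin δ ≈ 0.904.
p = a·p₁ + b·p₂ ≈ (-0.802, 0.440, -0.403); φ = arcsin(p_z) ≈ -23.80°, λ = atan2(p_y, p_x) ≈ 151.26°.

≈ 23.8°S, 151.3°E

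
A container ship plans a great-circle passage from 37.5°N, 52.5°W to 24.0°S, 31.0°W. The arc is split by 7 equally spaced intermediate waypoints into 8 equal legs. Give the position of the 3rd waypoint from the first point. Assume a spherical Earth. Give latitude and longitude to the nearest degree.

≈ 15°N, 43°W

From cos δ = sin φ₁ sin φ₂ + cos φ₁ cos φ₂ cos Δλ, the central angle is δ ≈ 1.130 rad (64.7°).
Interpolate at f = 3/8 with slerp weights a = sin((1−f)δ)/sin δ ≈ 0.718, b = sin(fδ)/sin δ ≈ 0.455.
p = a·p₁ + b·p₂ ≈ (0.703, -0.666, 0.252); φ = arcsin(p_z) ≈ 14.59°, λ = atan2(p_y, p_x) ≈ -43.45°.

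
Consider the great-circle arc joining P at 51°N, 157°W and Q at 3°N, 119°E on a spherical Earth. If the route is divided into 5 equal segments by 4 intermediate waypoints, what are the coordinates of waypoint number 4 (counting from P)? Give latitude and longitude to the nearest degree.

≈ 16°N, 130°E

Convert each endpoint to a unit vector on the sphere (x = cos φ cos λ, y = cos φ sin λ, z = sin φ).
The central angle between the endpoints is δ = arccos(p₁·p₂) ≈ 1.464 rad (83.9°).
Interpolate at f = 4/5 with slerp weights a = sin((1−f)δ)/sin δ ≈ 0.290, b = sin(fδ)/sin δ ≈ 0.927.
p = a·p₁ + b·p₂ ≈ (-0.617, 0.738, 0.274); φ = arcsin(p_z) ≈ 15.91°, λ = atan2(p_y, p_x) ≈ 129.89°.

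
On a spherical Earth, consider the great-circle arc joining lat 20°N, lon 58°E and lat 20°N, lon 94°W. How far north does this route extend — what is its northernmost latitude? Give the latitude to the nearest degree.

≈ 56°N

The great circle lies in the plane with unit normal n̂ = (p₁ × p₂)/|p₁ × p₂|.
Here n̂_z ≈ -0.554; the vertex latitude is φ_max = arccos|n̂_z| ≈ 56.4°.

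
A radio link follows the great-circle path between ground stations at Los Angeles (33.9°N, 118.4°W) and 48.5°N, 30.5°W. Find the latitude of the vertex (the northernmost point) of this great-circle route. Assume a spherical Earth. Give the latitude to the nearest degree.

≈ 52°N

The great circle lies in the plane with unit normal n̂ = (p₁ × p₂)/|p₁ × p₂|.
Here n̂_z ≈ +0.611; the vertex latitude is φ_max = arccos|n̂_z| ≈ 52.3°.
Check via Clairaut: cos φ_max = |cos φ₁| · sin C = cos(33.9°)·sin(47.4°) ≈ 0.611, again giving ≈ 52.3°.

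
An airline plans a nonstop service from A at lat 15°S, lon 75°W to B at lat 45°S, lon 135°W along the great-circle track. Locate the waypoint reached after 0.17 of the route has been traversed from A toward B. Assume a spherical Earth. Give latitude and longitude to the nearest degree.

≈ lat 22°S, lon 83°W

Write both endpoints as unit vectors p₁, p₂ with components (cos φ cos λ, cos φ sin λ, sin φ).
The central angle between the endpoints is δ = arccos(p₁·p₂) ≈ 1.019 rad (58.4°).
Interpolate at f = 0.17 with slerp weights a = sin((1−f)δ)/sin δ ≈ 0.879, b = sin(fδ)/sin δ ≈ 0.202.
p = a·p₁ + b·p₂ ≈ (0.119, -0.921, -0.371); φ = arcsin(p_z) ≈ -21.75°, λ = atan2(p_y, p_x) ≈ -82.67°.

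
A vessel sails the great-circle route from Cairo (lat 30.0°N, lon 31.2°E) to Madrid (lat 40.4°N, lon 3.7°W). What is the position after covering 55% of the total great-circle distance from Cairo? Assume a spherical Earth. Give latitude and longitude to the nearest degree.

≈ lat 37°N, lon 13°E

Write both endpoints as unit vectors p₁, p₂ with components (cos φ cos λ, cos φ sin λ, sin φ).
The central angle between the endpoints is δ = arccos(p₁·p₂) ≈ 0.526 rad (30.1°).
Interpolate at f = 0.55 with slerp weights a = sin((1−f)δ)/sin δ ≈ 0.467, b = sin(fδ)/sin δ ≈ 0.568.
p = a·p₁ + b·p₂ ≈ (0.778, 0.182, 0.602); φ = arcsin(p_z) ≈ 37.00°, λ = atan2(p_y, p_x) ≈ 13.14°.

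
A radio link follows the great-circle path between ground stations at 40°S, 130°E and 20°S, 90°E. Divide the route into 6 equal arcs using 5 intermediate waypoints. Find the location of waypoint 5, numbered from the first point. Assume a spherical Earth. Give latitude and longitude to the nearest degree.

Convert each endpoint to a unit vector on the sphere (x = cos φ cos λ, y = cos φ sin λ, z = sin φ).
The central angle between the endpoints is δ = arccos(p₁·p₂) ≈ 0.690 rad (39.5°).
Interpolate at f = 5/6 with slerp weights a = sin((1−f)δ)/sin δ ≈ 0.180, b = sin(fδ)/sin δ ≈ 0.854.
p = a·p₁ + b·p₂ ≈ (-0.089, 0.909, -0.408); φ = arcsin(p_z) ≈ -24.08°, λ = atan2(p_y, p_x) ≈ 95.58°.

≈ 24°S, 96°E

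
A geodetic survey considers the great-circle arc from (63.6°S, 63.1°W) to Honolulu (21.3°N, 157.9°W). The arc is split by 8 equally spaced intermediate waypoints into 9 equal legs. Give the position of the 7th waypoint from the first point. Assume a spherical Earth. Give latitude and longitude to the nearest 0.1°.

≈ (0.7°S, 146.5°W)

The haversine formula gives a central angle δ ≈ 1.939 rad (111.1°) between the endpoints.
Interpolate at f = 7/9 with slerp weights a = sin((1−f)δ)/sin δ ≈ 0.448, b = sin(fδ)/sin δ ≈ 1.070.
p = a·p₁ + b·p₂ ≈ (-0.833, -0.553, -0.012); φ = arcsin(p_z) ≈ -0.71°, λ = atan2(p_y, p_x) ≈ -146.46°.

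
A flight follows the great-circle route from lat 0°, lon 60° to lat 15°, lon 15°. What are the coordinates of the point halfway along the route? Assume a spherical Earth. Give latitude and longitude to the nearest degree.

≈ lat 8°, lon 38°

Write both endpoints as unit vectors p₁, p₂ with components (cos φ cos λ, cos φ sin λ, sin φ).
The central angle between the endpoints is δ = arccos(p₁·p₂) ≈ 0.819 rad (46.9°).
Interpolate at f = 1/2 with slerp weights a = sin((1−f)δ)/sin δ ≈ 0.545, b = sin(fδ)/sin δ ≈ 0.545.
p = a·p₁ + b·p₂ ≈ (0.781, 0.608, 0.141); φ = arcsin(p_z) ≈ 8.11°, λ = atan2(p_y, p_x) ≈ 37.91°.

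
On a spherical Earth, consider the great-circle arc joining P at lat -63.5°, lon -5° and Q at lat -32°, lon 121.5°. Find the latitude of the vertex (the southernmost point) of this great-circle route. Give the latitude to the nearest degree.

≈ -72°

The great circle lies in the plane with unit normal n̂ = (p₁ × p₂)/|p₁ × p₂|.
Here n̂_z ≈ +0.314; the vertex latitude is φ_max = arccos|n̂_z| ≈ 71.7°.
Check via Clairaut: cos φ_max = |cos φ₁| · sin C = cos(63.5°)·sin(135.3°) ≈ 0.314, again giving ≈ 71.7°.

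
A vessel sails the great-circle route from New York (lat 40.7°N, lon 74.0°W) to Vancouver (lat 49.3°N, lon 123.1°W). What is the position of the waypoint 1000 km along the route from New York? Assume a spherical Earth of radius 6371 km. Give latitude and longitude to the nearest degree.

Convert each endpoint to a unit vector on the sphere (x = cos φ cos λ, y = cos φ sin λ, z = sin φ).
The central angle between the endpoints is δ = arccos(p₁·p₂) ≈ 0.613 rad (35.1°). The total great-circle distance is δ·R ≈ 0.613 × 6371 ≈ 3904 km, so the target fraction is f = 1000/3904 ≈ 0.256.
Interpolate at f ≈ 0.256 with slerp weights a = sin((1−f)δ)/sin δ ≈ 0.765, b = sin(fδ)/sin δ ≈ 0.272.
p = a·p₁ + b·p₂ ≈ (0.063, -0.706, 0.705); φ = arcsin(p_z) ≈ 44.84°, λ = atan2(p_y, p_x) ≈ -84.89°.

≈ lat 45°N, lon 85°W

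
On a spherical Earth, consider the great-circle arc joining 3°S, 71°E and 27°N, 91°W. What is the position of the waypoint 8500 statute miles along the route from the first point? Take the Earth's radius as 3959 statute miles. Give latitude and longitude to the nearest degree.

From cos δ = sin φ₁ sin φ₂ + cos φ₁ cos φ₂ cos Δλ, the central angle is δ ≈ 2.626 rad (150.5°). The total great-circle distance is δ·R ≈ 2.626 × 3959 ≈ 10396 mi, so the target fraction is f = 8500/10396 ≈ 0.818.
Interpolate at f ≈ 0.818 with slerp weights a = sin((1−f)δ)/sin δ ≈ 0.935, b = sin(fδ)/sin δ ≈ 1.701.
p = a·p₁ + b·p₂ ≈ (0.277, -0.632, 0.723); φ = arcsin(p_z) ≈ 46.32°, λ = atan2(p_y, p_x) ≈ -66.31°.

≈ 46°N, 66°W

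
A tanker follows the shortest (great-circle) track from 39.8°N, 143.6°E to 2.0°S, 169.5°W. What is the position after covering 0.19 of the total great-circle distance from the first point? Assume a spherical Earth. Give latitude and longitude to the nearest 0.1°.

From cos δ = sin φ₁ sin φ₂ + cos φ₁ cos φ₂ cos Δλ, the central angle is δ ≈ 1.045 rad (59.8°).
Interpolate at f = 0.19 with slerp weights a = sin((1−f)δ)/sin δ ≈ 0.866, b = sin(fδ)/sin δ ≈ 0.228.
p = a·p₁ + b·p₂ ≈ (-0.759, 0.353, 0.546); φ = arcsin(p_z) ≈ 33.11°, λ = atan2(p_y, p_x) ≈ 155.06°.

≈ 33.1°N, 155.1°E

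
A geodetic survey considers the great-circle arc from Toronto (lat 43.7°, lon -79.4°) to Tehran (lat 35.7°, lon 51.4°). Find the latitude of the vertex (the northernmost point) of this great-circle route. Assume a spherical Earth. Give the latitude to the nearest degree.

The great circle lies in the plane with unit normal n̂ = (p₁ × p₂)/|p₁ × p₂|.
Here n̂_z ≈ +0.445; the vertex latitude is φ_max = arccos|n̂_z| ≈ 63.6°.
Check via Clairaut: cos φ_max = |cos φ₁| · sin C = cos(43.7°)·sin(37.9°) ≈ 0.445, again giving ≈ 63.6°.

≈ 64°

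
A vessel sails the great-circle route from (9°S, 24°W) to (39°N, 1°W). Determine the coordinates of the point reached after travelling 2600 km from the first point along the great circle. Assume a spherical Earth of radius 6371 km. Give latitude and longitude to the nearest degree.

Convert each endpoint to a unit vector on the sphere (x = cos φ cos λ, y = cos φ sin λ, z = sin φ).
The central angle between the endpoints is δ = arccos(p₁·p₂) ≈ 0.917 rad (52.5°). The total great-circle distance is δ·R ≈ 0.917 × 6371 ≈ 5843 km, so the target fraction is f = 2600/5843 ≈ 0.445.
Interpolate at f ≈ 0.445 with slerp weights a = sin((1−f)δ)/sin δ ≈ 0.614, b = sin(fδ)/sin δ ≈ 0.500.
p = a·p₁ + b·p₂ ≈ (0.942, -0.253, 0.219); φ = arcsin(p_z) ≈ 12.63°, λ = atan2(p_y, p_x) ≈ -15.05°.

≈ (13°N, 15°W)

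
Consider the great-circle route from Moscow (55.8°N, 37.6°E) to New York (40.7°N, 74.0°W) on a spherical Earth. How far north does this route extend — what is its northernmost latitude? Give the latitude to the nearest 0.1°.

The great circle lies in the plane with unit normal n̂ = (p₁ × p₂)/|p₁ × p₂|.
Here n̂_z ≈ -0.429; the vertex latitude is φ_max = arccos|n̂_z| ≈ 64.6°.

≈ 64.6°N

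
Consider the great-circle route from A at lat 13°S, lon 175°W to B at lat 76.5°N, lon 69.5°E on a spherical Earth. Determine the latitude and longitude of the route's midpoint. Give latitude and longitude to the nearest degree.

Convert each endpoint to a unit vector on the sphere (x = cos φ cos λ, y = cos φ sin λ, z = sin φ).
The central angle between the endpoints is δ = arccos(p₁·p₂) ≈ 1.893 rad (108.5°).
Interpolate at f = 1/2 with slerp weights a = sin((1−f)δ)/sin δ ≈ 0.855, b = sin(fδ)/sin δ ≈ 0.855.
p = a·p₁ + b·p₂ ≈ (-0.760, 0.114, 0.639); φ = arcsin(p_z) ≈ 39.74°, λ = atan2(p_y, p_x) ≈ 171.44°.

≈ lat 40°N, lon 171°E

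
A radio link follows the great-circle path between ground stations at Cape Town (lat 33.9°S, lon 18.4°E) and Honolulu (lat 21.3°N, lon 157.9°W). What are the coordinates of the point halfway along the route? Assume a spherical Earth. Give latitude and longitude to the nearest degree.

Convert each endpoint to a unit vector on the sphere (x = cos φ cos λ, y = cos φ sin λ, z = sin φ).
The central angle between the endpoints is δ = arccos(p₁·p₂) ≈ 2.914 rad (167.0°).
Interpolate at f = 1/2 with slerp weights a = sin((1−f)δ)/sin δ ≈ 4.411, b = sin(fδ)/sin δ ≈ 4.411.
p = a·p₁ + b·p₂ ≈ (-0.334, -0.391, -0.858); φ = arcsin(p_z) ≈ -59.09°, λ = atan2(p_y, p_x) ≈ -130.52°.

≈ lat 59°S, lon 131°W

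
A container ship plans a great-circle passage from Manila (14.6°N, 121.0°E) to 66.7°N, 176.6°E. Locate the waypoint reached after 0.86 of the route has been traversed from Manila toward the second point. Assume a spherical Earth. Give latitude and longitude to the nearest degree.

Write both endpoints as unit vectors p₁, p₂ with components (cos φ cos λ, cos φ sin λ, sin φ).
The central angle between the endpoints is δ = arccos(p₁·p₂) ≈ 1.107 rad (63.4°).
Interpolate at f = 0.86 with slerp weights a = sin((1−f)δ)/sin δ ≈ 0.173, b = sin(fδ)/sin δ ≈ 0.911.
p = a·p₁ + b·p₂ ≈ (-0.446, 0.165, 0.880); φ = arcsin(p_z) ≈ 61.64°, λ = atan2(p_y, p_x) ≈ 159.74°.

≈ 62°N, 160°E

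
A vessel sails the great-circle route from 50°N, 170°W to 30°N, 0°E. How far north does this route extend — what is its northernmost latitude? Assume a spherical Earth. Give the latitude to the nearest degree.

The great circle lies in the plane with unit normal n̂ = (p₁ × p₂)/|p₁ × p₂|.
Here n̂_z ≈ +0.098; the vertex latitude is φ_max = arccos|n̂_z| ≈ 84.4°.

≈ 84°N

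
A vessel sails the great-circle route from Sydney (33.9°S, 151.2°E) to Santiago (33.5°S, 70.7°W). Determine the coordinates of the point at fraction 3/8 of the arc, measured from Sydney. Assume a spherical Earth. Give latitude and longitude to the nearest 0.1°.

Convert each endpoint to a unit vector on the sphere (x = cos φ cos λ, y = cos φ sin λ, z = sin φ).
The central angle between the endpoints is δ = arccos(p₁·p₂) ≈ 1.780 rad (102.0°).
Interpolate at f = 3/8 with slerp weights a = sin((1−f)δ)/sin δ ≈ 0.917, b = sin(fδ)/sin δ ≈ 0.633.
p = a·p₁ + b·p₂ ≈ (-0.492, -0.131, -0.860); φ = arcsin(p_z) ≈ -59.37°, λ = atan2(p_y, p_x) ≈ -165.06°.

≈ 59.4°S, 165.1°W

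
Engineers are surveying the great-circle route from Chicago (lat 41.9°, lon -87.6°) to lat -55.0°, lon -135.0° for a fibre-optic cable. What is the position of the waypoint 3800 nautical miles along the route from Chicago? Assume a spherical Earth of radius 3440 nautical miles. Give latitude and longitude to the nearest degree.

≈ lat -17°, lon -112°

From cos δ = sin φ₁ sin φ₂ + cos φ₁ cos φ₂ cos Δλ, the central angle is δ ≈ 1.832 rad (105.0°). The total great-circle distance is δ·R ≈ 1.832 × 3440 ≈ 6302 nmi, so the target fraction is f = 3800/6302 ≈ 0.603.
Interpolate at f ≈ 0.603 with slerp weights a = sin((1−f)δ)/sin δ ≈ 0.688, b = sin(fδ)/sin δ ≈ 0.925.
p = a·p₁ + b·p₂ ≈ (-0.354, -0.887, -0.298); φ = arcsin(p_z) ≈ -17.33°, λ = atan2(p_y, p_x) ≈ -111.74°.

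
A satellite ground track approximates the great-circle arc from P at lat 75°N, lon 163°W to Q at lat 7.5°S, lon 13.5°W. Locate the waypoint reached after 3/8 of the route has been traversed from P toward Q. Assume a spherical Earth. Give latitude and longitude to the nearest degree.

≈ lat 60°N, lon 29°W

Convert each endpoint to a unit vector on the sphere (x = cos φ cos λ, y = cos φ sin λ, z = sin φ).
The central angle between the endpoints is δ = arccos(p₁·p₂) ≈ 1.925 rad (110.3°).
Interpolate at f = 3/8 with slerp weights a = sin((1−f)δ)/sin δ ≈ 0.995, b = sin(fδ)/sin δ ≈ 0.705.
p = a·p₁ + b·p₂ ≈ (0.433, -0.238, 0.869); φ = arcsin(p_z) ≈ 60.37°, λ = atan2(p_y, p_x) ≈ -28.83°.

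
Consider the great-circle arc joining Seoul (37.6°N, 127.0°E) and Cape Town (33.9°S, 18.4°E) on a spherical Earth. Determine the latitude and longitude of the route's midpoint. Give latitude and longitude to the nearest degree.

The haversine formula gives a central angle δ ≈ 2.153 rad (123.4°) between the endpoints.
Interpolate at f = 1/2 with slerp weights a = sin((1−f)δ)/sin δ ≈ 1.054, b = sin(fδ)/sin δ ≈ 1.054.
p = a·p₁ + b·p₂ ≈ (0.328, 0.943, 0.055); φ = arcsin(p_z) ≈ 3.17°, λ = atan2(p_y, p_x) ≈ 70.85°.

≈ 3°N, 71°E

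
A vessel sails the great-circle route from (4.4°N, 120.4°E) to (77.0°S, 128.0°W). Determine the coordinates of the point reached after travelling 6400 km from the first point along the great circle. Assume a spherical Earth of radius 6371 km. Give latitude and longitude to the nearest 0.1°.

≈ (51.4°S, 137.0°E)

Convert each endpoint to a unit vector on the sphere (x = cos φ cos λ, y = cos φ sin λ, z = sin φ).
The central angle between the endpoints is δ = arccos(p₁·p₂) ≈ 1.729 rad (99.1°). The total great-circle distance is δ·R ≈ 1.729 × 6371 ≈ 11014 km, so the target fraction is f = 6400/11014 ≈ 0.581.
Interpolate at f ≈ 0.581 with slerp weights a = sin((1−f)δ)/sin δ ≈ 0.671, b = sin(fδ)/sin δ ≈ 0.855.
p = a·p₁ + b·p₂ ≈ (-0.457, 0.425, -0.781); φ = arcsin(p_z) ≈ -51.37°, λ = atan2(p_y, p_x) ≈ 137.04°.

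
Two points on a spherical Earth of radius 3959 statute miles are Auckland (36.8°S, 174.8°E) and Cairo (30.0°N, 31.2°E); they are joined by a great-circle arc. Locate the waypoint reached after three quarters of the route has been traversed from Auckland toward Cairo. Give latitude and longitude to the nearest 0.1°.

From cos δ = sin φ₁ sin φ₂ + cos φ₁ cos φ₂ cos Δλ, the central angle is δ ≈ 2.602 rad (149.1°).
Interpolate at f = 3/4 with slerp weights a = sin((1−f)δ)/sin δ ≈ 1.178, b = sin(fδ)/sin δ ≈ 1.806.
p = a·p₁ + b·p₂ ≈ (0.399, 0.896, 0.198); φ = arcsin(p_z) ≈ 11.39°, λ = atan2(p_y, p_x) ≈ 66.00°.

≈ (11.4°N, 66.0°E)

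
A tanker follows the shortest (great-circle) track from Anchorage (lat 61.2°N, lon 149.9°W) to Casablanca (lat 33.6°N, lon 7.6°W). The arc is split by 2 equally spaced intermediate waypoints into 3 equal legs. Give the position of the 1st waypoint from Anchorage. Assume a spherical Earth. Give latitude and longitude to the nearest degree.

≈ lat 76°N, lon 81°W

Write both endpoints as unit vectors p₁, p₂ with components (cos φ cos λ, cos φ sin λ, sin φ).
The central angle between the endpoints is δ = arccos(p₁·p₂) ≈ 1.403 rad (80.4°).
Interpolate at f = 1/3 with slerp weights a = sin((1−f)δ)/sin δ ≈ 0.816, b = sin(fδ)/sin δ ≈ 0.457.
p = a·p₁ + b·p₂ ≈ (0.037, -0.248, 0.968); φ = arcsin(p_z) ≈ 75.50°, λ = atan2(p_y, p_x) ≈ -81.44°.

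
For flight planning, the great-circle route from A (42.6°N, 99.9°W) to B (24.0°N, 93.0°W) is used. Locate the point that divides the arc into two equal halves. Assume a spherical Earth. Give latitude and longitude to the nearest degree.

≈ (33°N, 96°W)

Convert each endpoint to a unit vector on the sphere (x = cos φ cos λ, y = cos φ sin λ, z = sin φ).
The central angle between the endpoints is δ = arccos(p₁·p₂) ≈ 0.340 rad (19.5°).
Interpolate at f = 1/2 with slerp weights a = sin((1−f)δ)/sin δ ≈ 0.507, b = sin(fδ)/sin δ ≈ 0.507.
p = a·p₁ + b·p₂ ≈ (-0.088, -0.831, 0.550); φ = arcsin(p_z) ≈ 33.35°, λ = atan2(p_y, p_x) ≈ -96.08°.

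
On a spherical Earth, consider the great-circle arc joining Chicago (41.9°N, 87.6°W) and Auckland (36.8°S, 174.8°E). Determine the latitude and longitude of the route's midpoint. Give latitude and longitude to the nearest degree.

Convert each endpoint to a unit vector on the sphere (x = cos φ cos λ, y = cos φ sin λ, z = sin φ).
The central angle between the endpoints is δ = arccos(p₁·p₂) ≈ 2.070 rad (118.6°).
Interpolate at f = 1/2 with slerp weights a = sin((1−f)δ)/sin δ ≈ 0.980, b = sin(fδ)/sin δ ≈ 0.980.
p = a·p₁ + b·p₂ ≈ (-0.751, -0.657, 0.067); φ = arcsin(p_z) ≈ 3.86°, λ = atan2(p_y, p_x) ≈ -138.79°.

≈ (4°N, 139°W)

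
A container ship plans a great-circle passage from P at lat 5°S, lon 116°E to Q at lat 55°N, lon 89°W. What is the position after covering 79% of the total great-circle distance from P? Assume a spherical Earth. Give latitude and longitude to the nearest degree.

Write both endpoints as unit vectors p₁, p₂ with components (cos φ cos λ, cos φ sin λ, sin φ).
The central angle between the endpoints is δ = arccos(p₁·p₂) ≈ 2.201 rad (126.1°).
Interpolate at f = 0.79 with slerp weights a = sin((1−f)δ)/sin δ ≈ 0.552, b = sin(fδ)/sin δ ≈ 1.220.
p = a·p₁ + b·p₂ ≈ (-0.229, -0.206, 0.952); φ = arcsin(p_z) ≈ 72.08°, λ = atan2(p_y, p_x) ≈ -138.05°.

≈ lat 72°N, lon 138°W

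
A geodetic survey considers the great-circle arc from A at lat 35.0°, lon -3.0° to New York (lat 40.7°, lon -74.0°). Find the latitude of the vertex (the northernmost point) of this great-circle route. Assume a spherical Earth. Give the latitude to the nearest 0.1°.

≈ 44.1°

The great circle lies in the plane with unit normal n̂ = (p₁ × p₂)/|p₁ × p₂|.
Here n̂_z ≈ -0.718; the vertex latitude is φ_max = arccos|n̂_z| ≈ 44.1°.
Check via Clairaut: cos φ_max = |cos φ₁| · sin C = cos(35.0°)·sin(61.3°) ≈ 0.718, again giving ≈ 44.1°.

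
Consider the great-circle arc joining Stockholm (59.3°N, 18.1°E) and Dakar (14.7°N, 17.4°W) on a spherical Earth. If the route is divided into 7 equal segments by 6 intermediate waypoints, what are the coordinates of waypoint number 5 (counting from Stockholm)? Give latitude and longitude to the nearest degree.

≈ (28°N, 11°W)

Convert each endpoint to a unit vector on the sphere (x = cos φ cos λ, y = cos φ sin λ, z = sin φ).
The central angle between the endpoints is δ = arccos(p₁·p₂) ≈ 0.902 rad (51.7°).
Interpolate at f = 5/7 with slerp weights a = sin((1−f)δ)/sin δ ≈ 0.325, b = sin(fδ)/sin δ ≈ 0.766.
p = a·p₁ + b·p₂ ≈ (0.864, -0.170, 0.474); φ = arcsin(p_z) ≈ 28.27°, λ = atan2(p_y, p_x) ≈ -11.12°.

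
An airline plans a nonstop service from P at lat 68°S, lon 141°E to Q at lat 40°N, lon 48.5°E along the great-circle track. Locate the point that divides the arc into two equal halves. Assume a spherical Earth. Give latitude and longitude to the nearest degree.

The haversine formula gives a central angle δ ≈ 2.225 rad (127.5°) between the endpoints.
Interpolate at f = 1/2 with slerp weights a = sin((1−f)δ)/sin δ ≈ 1.130, b = sin(fδ)/sin δ ≈ 1.130.
p = a·p₁ + b·p₂ ≈ (0.245, 0.915, -0.321); φ = arcsin(p_z) ≈ -18.75°, λ = atan2(p_y, p_x) ≈ 75.03°.

≈ lat 19°S, lon 75°E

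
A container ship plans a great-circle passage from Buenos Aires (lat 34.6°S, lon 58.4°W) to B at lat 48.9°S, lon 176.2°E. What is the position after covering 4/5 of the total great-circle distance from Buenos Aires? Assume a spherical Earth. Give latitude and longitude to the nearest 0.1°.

The haversine formula gives a central angle δ ≈ 1.456 rad (83.4°) between the endpoints.
Interpolate at f = 4/5 with slerp weights a = sin((1−f)δ)/sin δ ≈ 0.289, b = sin(fδ)/sin δ ≈ 0.925.
p = a·p₁ + b·p₂ ≈ (-0.482, -0.162, -0.861); φ = arcsin(p_z) ≈ -59.43°, λ = atan2(p_y, p_x) ≈ -161.39°.

≈ lat 59.4°S, lon 161.4°W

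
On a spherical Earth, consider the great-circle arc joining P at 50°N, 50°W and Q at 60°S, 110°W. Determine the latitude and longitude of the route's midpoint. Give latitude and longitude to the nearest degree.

The haversine formula gives a central angle δ ≈ 2.098 rad (120.2°) between the endpoints.
Interpolate at f = 1/2 with slerp weights a = sin((1−f)δ)/sin δ ≈ 1.003, b = sin(fδ)/sin δ ≈ 1.003.
p = a·p₁ + b·p₂ ≈ (0.243, -0.965, -0.100); φ = arcsin(p_z) ≈ -5.75°, λ = atan2(p_y, p_x) ≈ -75.87°.

≈ 6°S, 76°W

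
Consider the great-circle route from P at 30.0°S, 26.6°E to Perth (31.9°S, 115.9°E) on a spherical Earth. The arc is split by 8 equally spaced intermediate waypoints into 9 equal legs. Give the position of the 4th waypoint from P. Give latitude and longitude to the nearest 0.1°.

Convert each endpoint to a unit vector on the sphere (x = cos φ cos λ, y = cos φ sin λ, z = sin φ).
The central angle between the endpoints is δ = arccos(p₁·p₂) ≈ 1.294 rad (74.1°).
Interpolate at f = 4/9 with slerp weights a = sin((1−f)δ)/sin δ ≈ 0.685, b = sin(fδ)/sin δ ≈ 0.565.
p = a·p₁ + b·p₂ ≈ (0.320, 0.697, -0.641); φ = arcsin(p_z) ≈ -39.88°, λ = atan2(p_y, p_x) ≈ 65.32°.

≈ 39.9°S, 65.3°E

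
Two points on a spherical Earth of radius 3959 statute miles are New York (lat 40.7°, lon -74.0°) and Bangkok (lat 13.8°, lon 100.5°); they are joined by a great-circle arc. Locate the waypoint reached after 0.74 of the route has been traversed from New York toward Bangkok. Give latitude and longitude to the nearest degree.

The haversine formula gives a central angle δ ≈ 2.186 rad (125.3°) between the endpoints.
Interpolate at f = 0.74 with slerp weights a = sin((1−f)δ)/sin δ ≈ 0.659, b = sin(fδ)/sin δ ≈ 1.223.
p = a·p₁ + b·p₂ ≈ (-0.079, 0.688, 0.722); φ = arcsin(p_z) ≈ 46.20°, λ = atan2(p_y, p_x) ≈ 96.53°.

≈ lat 46°, lon 97°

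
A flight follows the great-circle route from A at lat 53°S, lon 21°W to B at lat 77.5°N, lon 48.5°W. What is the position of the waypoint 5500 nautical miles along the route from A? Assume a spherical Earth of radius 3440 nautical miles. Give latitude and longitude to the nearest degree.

Convert each endpoint to a unit vector on the sphere (x = cos φ cos λ, y = cos φ sin λ, z = sin φ).
The central angle between the endpoints is δ = arccos(p₁·p₂) ≈ 2.297 rad (131.6°). The total great-circle distance is δ·R ≈ 2.297 × 3440 ≈ 7902 nmi, so the target fraction is f = 5500/7902 ≈ 0.696.
Interpolate at f ≈ 0.696 with slerp weights a = sin((1−f)δ)/sin δ ≈ 0.860, b = sin(fδ)/sin δ ≈ 1.337.
p = a·p₁ + b·p₂ ≈ (0.675, -0.402, 0.619); φ = arcsin(p_z) ≈ 38.21°, λ = atan2(p_y, p_x) ≈ -30.79°.

≈ lat 38°N, lon 31°W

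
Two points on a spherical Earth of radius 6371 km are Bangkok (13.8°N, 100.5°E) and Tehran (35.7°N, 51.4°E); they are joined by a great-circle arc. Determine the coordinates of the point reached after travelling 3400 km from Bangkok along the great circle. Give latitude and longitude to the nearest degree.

≈ (30°N, 72°E)

The haversine formula gives a central angle δ ≈ 0.856 rad (49.0°) between the endpoints. The total great-circle distance is δ·R ≈ 0.856 × 6371 ≈ 5453 km, so the target fraction is f = 3400/5453 ≈ 0.624.
Interpolate at f ≈ 0.624 with slerp weights a = sin((1−f)δ)/sin δ ≈ 0.419, b = sin(fδ)/sin δ ≈ 0.674.
p = a·p₁ + b·p₂ ≈ (0.267, 0.828, 0.493); φ = arcsin(p_z) ≈ 29.55°, λ = atan2(p_y, p_x) ≈ 72.12°.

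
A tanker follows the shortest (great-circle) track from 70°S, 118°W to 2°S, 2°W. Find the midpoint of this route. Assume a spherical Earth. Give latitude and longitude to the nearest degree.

≈ 47°S, 22°W

Write both endpoints as unit vectors p₁, p₂ with components (cos φ cos λ, cos φ sin λ, sin φ).
The central angle between the endpoints is δ = arccos(p₁·p₂) ≈ 1.688 rad (96.7°).
Interpolate at f = 1/2 with slerp weights a = sin((1−f)δ)/sin δ ≈ 0.753, b = sin(fδ)/sin δ ≈ 0.753.
p = a·p₁ + b·p₂ ≈ (0.631, -0.253, -0.733); φ = arcsin(p_z) ≈ -47.17°, λ = atan2(p_y, p_x) ≈ -21.89°.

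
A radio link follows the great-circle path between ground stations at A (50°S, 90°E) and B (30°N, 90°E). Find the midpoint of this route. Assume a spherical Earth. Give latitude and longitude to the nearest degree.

The haversine formula gives a central angle δ ≈ 1.396 rad (80.0°) between the endpoints.
Interpolate at f = 1/2 with slerp weights a = sin((1−f)δ)/sin δ ≈ 0.653, b = sin(fδ)/sin δ ≈ 0.653.
p = a·p₁ + b·p₂ ≈ (0.000, 0.985, -0.174); φ = arcsin(p_z) ≈ -10.00°, λ = atan2(p_y, p_x) ≈ 90.00°.

≈ (10°S, 90°E)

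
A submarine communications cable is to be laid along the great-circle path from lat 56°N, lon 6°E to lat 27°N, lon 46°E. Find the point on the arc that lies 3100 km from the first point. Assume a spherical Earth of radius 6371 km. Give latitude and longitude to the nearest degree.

From cos δ = sin φ₁ sin φ₂ + cos φ₁ cos φ₂ cos Δλ, the central angle is δ ≈ 0.710 rad (40.7°). The total great-circle distance is δ·R ≈ 0.710 × 6371 ≈ 4526 km, so the target fraction is f = 3100/4526 ≈ 0.685.
Interpolate at f ≈ 0.685 with slerp weights a = sin((1−f)δ)/sin δ ≈ 0.340, b = sin(fδ)/sin δ ≈ 0.717.
p = a·p₁ + b·p₂ ≈ (0.633, 0.479, 0.608); φ = arcsin(p_z) ≈ 37.43°, λ = atan2(p_y, p_x) ≈ 37.14°.

≈ lat 37°N, lon 37°E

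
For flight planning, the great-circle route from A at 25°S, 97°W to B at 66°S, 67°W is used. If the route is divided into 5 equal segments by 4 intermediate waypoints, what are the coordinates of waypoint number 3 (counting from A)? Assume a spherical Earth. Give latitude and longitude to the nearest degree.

Write both endpoints as unit vectors p₁, p₂ with components (cos φ cos λ, cos φ sin λ, sin φ).
The central angle between the endpoints is δ = arccos(p₁·p₂) ≈ 0.788 rad (45.1°).
Interpolate at f = 3/5 with slerp weights a = sin((1−f)δ)/sin δ ≈ 0.437, b = sin(fδ)/sin δ ≈ 0.642.
p = a·p₁ + b·p₂ ≈ (0.054, -0.634, -0.772); φ = arcsin(p_z) ≈ -50.50°, λ = atan2(p_y, p_x) ≈ -85.15°.

≈ 50°S, 85°W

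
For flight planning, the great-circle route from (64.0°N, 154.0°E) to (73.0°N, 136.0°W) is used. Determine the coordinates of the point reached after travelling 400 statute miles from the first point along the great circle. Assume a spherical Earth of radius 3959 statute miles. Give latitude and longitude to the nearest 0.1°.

≈ (68.2°N, 164.0°E)

Convert each endpoint to a unit vector on the sphere (x = cos φ cos λ, y = cos φ sin λ, z = sin φ).
The central angle between the endpoints is δ = arccos(p₁·p₂) ≈ 0.443 rad (25.4°). The total great-circle distance is δ·R ≈ 0.443 × 3959 ≈ 1755 mi, so the target fraction is f = 400/1755 ≈ 0.228.
Interpolate at f ≈ 0.228 with slerp weights a = sin((1−f)δ)/sin δ ≈ 0.782, b = sin(fδ)/sin δ ≈ 0.235.
p = a·p₁ + b·p₂ ≈ (-0.358, 0.103, 0.928); φ = arcsin(p_z) ≈ 68.15°, λ = atan2(p_y, p_x) ≈ 164.00°.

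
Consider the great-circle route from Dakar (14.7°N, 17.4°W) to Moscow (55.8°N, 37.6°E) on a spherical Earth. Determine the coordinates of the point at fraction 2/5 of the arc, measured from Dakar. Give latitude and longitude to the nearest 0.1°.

The haversine formula gives a central angle δ ≈ 1.022 rad (58.6°) between the endpoints.
Interpolate at f = 2/5 with slerp weights a = sin((1−f)δ)/sin δ ≈ 0.675, b = sin(fδ)/sin δ ≈ 0.466.
p = a·p₁ + b·p₂ ≈ (0.830, -0.035, 0.557); φ = arcsin(p_z) ≈ 33.82°, λ = atan2(p_y, p_x) ≈ -2.44°.

≈ (33.8°N, 2.4°W)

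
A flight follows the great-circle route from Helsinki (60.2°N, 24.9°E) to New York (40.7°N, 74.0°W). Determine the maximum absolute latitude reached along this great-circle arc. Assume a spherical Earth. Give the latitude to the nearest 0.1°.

≈ 64.4°N

The great circle lies in the plane with unit normal n̂ = (p₁ × p₂)/|p₁ × p₂|.
Here n̂_z ≈ -0.432; the vertex latitude is φ_max = arccos|n̂_z| ≈ 64.4°.
Check via Clairaut: cos φ_max = |cos φ₁| · sin C = cos(60.2°)·sin(60.4°) ≈ 0.432, again giving ≈ 64.4°.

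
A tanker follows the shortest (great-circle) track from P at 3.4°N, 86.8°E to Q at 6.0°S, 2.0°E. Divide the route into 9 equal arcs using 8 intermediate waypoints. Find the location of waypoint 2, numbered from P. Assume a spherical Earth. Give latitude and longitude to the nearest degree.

Write both endpoints as unit vectors p₁, p₂ with components (cos φ cos λ, cos φ sin λ, sin φ).
The central angle between the endpoints is δ = arccos(p₁·p₂) ≈ 1.487 rad (85.2°).
Interpolate at f = 2/9 with slerp weights a = sin((1−f)δ)/sin δ ≈ 0.919, b = sin(fδ)/sin δ ≈ 0.326.
p = a·p₁ + b·p₂ ≈ (0.375, 0.927, 0.020); φ = arcsin(p_z) ≈ 1.17°, λ = atan2(p_y, p_x) ≈ 67.98°.

≈ 1°N, 68°E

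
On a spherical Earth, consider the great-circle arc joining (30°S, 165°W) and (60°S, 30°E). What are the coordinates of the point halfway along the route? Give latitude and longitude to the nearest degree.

≈ (74°S, 176°E)

Write both endpoints as unit vectors p₁, p₂ with components (cos φ cos λ, cos φ sin λ, sin φ).
The central angle between the endpoints is δ = arccos(p₁·p₂) ≈ 1.556 rad (89.2°).
Interpolate at f = 1/2 with slerp weights a = sin((1−f)δ)/sin δ ≈ 0.702, b = sin(fδ)/sin δ ≈ 0.702.
p = a·p₁ + b·p₂ ≈ (-0.283, 0.018, -0.959); φ = arcsin(p_z) ≈ -73.51°, λ = atan2(p_y, p_x) ≈ 176.33°.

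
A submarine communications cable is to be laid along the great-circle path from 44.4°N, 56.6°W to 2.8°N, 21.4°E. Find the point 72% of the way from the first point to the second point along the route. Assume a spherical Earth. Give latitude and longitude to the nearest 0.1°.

≈ 18.1°N, 4.9°E

Write both endpoints as unit vectors p₁, p₂ with components (cos φ cos λ, cos φ sin λ, sin φ).
The central angle between the endpoints is δ = arccos(p₁·p₂) ≈ 1.387 rad (79.5°).
Interpolate at f = 0.72 with slerp weights a = sin((1−f)δ)/sin δ ≈ 0.385, b = sin(fδ)/sin δ ≈ 0.855.
p = a·p₁ + b·p₂ ≈ (0.947, 0.082, 0.311); φ = arcsin(p_z) ≈ 18.14°, λ = atan2(p_y, p_x) ≈ 4.94°.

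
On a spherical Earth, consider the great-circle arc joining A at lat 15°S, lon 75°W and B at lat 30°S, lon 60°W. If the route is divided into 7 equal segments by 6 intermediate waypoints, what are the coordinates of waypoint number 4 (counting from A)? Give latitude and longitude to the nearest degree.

≈ lat 24°S, lon 67°W

Write both endpoints as unit vectors p₁, p₂ with components (cos φ cos λ, cos φ sin λ, sin φ).
The central angle between the endpoints is δ = arccos(p₁·p₂) ≈ 0.356 rad (20.4°).
Interpolate at f = 4/7 with slerp weights a = sin((1−f)δ)/sin δ ≈ 0.436, b = sin(fδ)/sin δ ≈ 0.580.
p = a·p₁ + b·p₂ ≈ (0.360, -0.842, -0.403); φ = arcsin(p_z) ≈ -23.75°, λ = atan2(p_y, p_x) ≈ -66.84°.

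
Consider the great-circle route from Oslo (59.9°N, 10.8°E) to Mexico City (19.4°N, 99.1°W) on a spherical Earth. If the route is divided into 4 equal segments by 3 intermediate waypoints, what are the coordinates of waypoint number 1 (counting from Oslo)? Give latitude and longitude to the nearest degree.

≈ 63°N, 33°W

Convert each endpoint to a unit vector on the sphere (x = cos φ cos λ, y = cos φ sin λ, z = sin φ).
The central angle between the endpoints is δ = arccos(p₁·p₂) ≈ 1.444 rad (82.7°).
Interpolate at f = 1/4 with slerp weights a = sin((1−f)δ)/sin δ ≈ 0.891, b = sin(fδ)/sin δ ≈ 0.356.
p = a·p₁ + b·p₂ ≈ (0.386, -0.248, 0.889); φ = arcsin(p_z) ≈ 62.71°, λ = atan2(p_y, p_x) ≈ -32.74°.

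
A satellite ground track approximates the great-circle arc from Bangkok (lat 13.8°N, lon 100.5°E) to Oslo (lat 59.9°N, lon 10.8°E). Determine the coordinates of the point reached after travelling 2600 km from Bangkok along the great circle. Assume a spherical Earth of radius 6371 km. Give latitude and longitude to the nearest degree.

Convert each endpoint to a unit vector on the sphere (x = cos φ cos λ, y = cos φ sin λ, z = sin φ).
The central angle between the endpoints is δ = arccos(p₁·p₂) ≈ 1.360 rad (77.9°). The total great-circle distance is δ·R ≈ 1.360 × 6371 ≈ 8667 km, so the target fraction is f = 2600/8667 ≈ 0.300.
Interpolate at f ≈ 0.300 with slerp weights a = sin((1−f)δ)/sin δ ≈ 0.833, b = sin(fδ)/sin δ ≈ 0.406.
p = a·p₁ + b·p₂ ≈ (0.052, 0.834, 0.550); φ = arcsin(p_z) ≈ 33.35°, λ = atan2(p_y, p_x) ≈ 86.40°.

≈ lat 33°N, lon 86°E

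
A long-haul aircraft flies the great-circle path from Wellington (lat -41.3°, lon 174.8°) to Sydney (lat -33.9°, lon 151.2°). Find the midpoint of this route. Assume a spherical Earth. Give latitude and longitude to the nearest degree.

≈ lat -38°, lon 162°

The haversine formula gives a central angle δ ≈ 0.350 rad (20.0°) between the endpoints.
Interpolate at f = 1/2 with slerp weights a = sin((1−f)δ)/sin δ ≈ 0.508, b = sin(fδ)/sin δ ≈ 0.508.
p = a·p₁ + b·p₂ ≈ (-0.749, 0.238, -0.618); φ = arcsin(p_z) ≈ -38.19°, λ = atan2(p_y, p_x) ≈ 162.40°.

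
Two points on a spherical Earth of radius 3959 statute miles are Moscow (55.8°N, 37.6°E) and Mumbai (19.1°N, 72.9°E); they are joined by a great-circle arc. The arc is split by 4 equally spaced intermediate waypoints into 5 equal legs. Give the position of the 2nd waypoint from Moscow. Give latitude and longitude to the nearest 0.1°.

Convert each endpoint to a unit vector on the sphere (x = cos φ cos λ, y = cos φ sin λ, z = sin φ).
The central angle between the endpoints is δ = arccos(p₁·p₂) ≈ 0.790 rad (45.2°).
Interpolate at f = 2/5 with slerp weights a = sin((1−f)δ)/sin δ ≈ 0.643, b = sin(fδ)/sin δ ≈ 0.437.
p = a·p₁ + b·p₂ ≈ (0.408, 0.615, 0.675); φ = arcsin(p_z) ≈ 42.42°, λ = atan2(p_y, p_x) ≈ 56.48°.

≈ 42.4°N, 56.5°E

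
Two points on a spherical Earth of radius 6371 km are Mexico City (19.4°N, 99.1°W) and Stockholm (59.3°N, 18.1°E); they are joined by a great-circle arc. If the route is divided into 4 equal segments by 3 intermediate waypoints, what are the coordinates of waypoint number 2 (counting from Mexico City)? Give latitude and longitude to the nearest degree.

≈ 55°N, 66°W

Convert each endpoint to a unit vector on the sphere (x = cos φ cos λ, y = cos φ sin λ, z = sin φ).
The central angle between the endpoints is δ = arccos(p₁·p₂) ≈ 1.505 rad (86.2°).
Interpolate at f = 2/4 with slerp weights a = sin((1−f)δ)/sin δ ≈ 0.685, b = sin(fδ)/sin δ ≈ 0.685.
p = a·p₁ + b·p₂ ≈ (0.230, -0.529, 0.817); φ = arcsin(p_z) ≈ 54.74°, λ = atan2(p_y, p_x) ≈ -66.49°.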